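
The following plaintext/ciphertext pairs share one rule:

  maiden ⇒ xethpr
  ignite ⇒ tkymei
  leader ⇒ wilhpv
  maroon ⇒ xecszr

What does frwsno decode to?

It's a Vigenère-style cipher with numeric key [11,4]: position i shifts by key[i mod 2].
Undoing it on frwsno: f−11=u, r−4=n, w−11=l, s−4=o, n−11=c, o−4=k.

unlock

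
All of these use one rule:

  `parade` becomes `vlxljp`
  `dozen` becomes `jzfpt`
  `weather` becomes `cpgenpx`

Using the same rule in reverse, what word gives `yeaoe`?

Shifts by position in parade: pos 0: p→v (+6), pos 1: a→l (+11), pos 2: r→x (+6), pos 3: a→l (+11) — repeating every 2. A repeating key of period 2 is used — shifts +6, +11 over and over.
Decoding yeaoe: y−6=s, e−11=t, a−6=u, o−11=d, e−6=y.

study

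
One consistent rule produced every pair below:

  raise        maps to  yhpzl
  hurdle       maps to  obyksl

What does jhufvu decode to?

Compare letters: r→y is +7, a→h is +7, i→p is +7 — a constant shift. Each letter is shifted forward by 7 in the alphabet (a Caesar shift of +7).
Reversing it on jhufvu: j−7=c, h−7=a, u−7=n, f−7=y, v−7=o, u−7=n.

canyon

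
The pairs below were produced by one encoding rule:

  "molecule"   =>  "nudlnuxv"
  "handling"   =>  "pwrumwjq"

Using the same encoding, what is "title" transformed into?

nucrc

The output letters match the input read backwards, each shifted +9: molecule reversed is elucelom. Read the word backwards and shift each letter +9.
Applying it to title: reverse → eltit; then shift: e+9=n, l+9=u, t+9=c, i+9=r, t+9=c.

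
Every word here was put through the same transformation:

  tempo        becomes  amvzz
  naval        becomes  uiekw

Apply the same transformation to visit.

In tempo: t→a is +7, e→m is +8, m→v is +9, p→z is +10 — the shift increases by 1 each position. Each letter shifts forward by (position + 7), i.e. 7, 8, 9, … — the shift grows by one for each successive letter.
For visit: v+7=c, i+8=q, s+9=b, i+10=s, t+11=e.

cqbse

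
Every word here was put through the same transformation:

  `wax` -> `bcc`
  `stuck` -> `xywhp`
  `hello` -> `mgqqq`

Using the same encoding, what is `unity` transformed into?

The rule splits by letter class: vowels +2, consonants +5.
On unity: u(vowel)+2=w, n(cons)+5=s, i(vowel)+2=k, t(cons)+5=y, y(cons)+5=d.

wskyd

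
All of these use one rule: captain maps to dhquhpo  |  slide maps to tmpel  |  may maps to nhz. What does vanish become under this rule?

whopti

Two shifts are in play — +7 for a/e/i/o/u, +1 for every other letter.
Applying it to vanish: v(cons)+1=w, a(vowel)+7=h, n(cons)+1=o, i(vowel)+7=p, s(cons)+1=t, h(cons)+1=i.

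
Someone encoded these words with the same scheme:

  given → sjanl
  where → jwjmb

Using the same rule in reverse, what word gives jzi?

due

The output letters match the input read backwards, each shifted +5: given reversed is nevig. Read the word backwards and shift each letter +5.
Undoing it on jzi: shift back: j−5=e, z−5=u, i−5=d → eud; then reverse → due.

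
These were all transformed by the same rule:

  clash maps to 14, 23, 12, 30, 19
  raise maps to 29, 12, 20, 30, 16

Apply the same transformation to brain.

13, 29, 12, 20, 25

c is letter #3 and maps to 14: an offset of 11. The number is (letter's place in the alphabet, a=1) + 11.
For brain: b=2→13, r=18→29, a=1→12, i=9→20, n=14→25.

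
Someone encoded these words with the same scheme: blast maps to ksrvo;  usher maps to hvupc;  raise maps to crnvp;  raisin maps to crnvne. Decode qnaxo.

pivot

b(1)→k(10) and l(11)→s(18) fit y≡19x+17 (mod 26); the inverse of 19 mod 26 is 11. Treating letters as 0–25, the rule is x ↦ 19x + 17 (mod 26).
Decoding qnaxo: q(16)→11·(16−17)≡15=p; n(13)→11·(13−17)≡8=i; a(0)→11·(0−17)≡21=v; x(23)→11·(23−17)≡14=o; o(14)→11·(14−17)≡19=t (all mod 26).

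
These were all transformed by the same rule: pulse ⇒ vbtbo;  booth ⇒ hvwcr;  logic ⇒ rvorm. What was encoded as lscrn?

fluid

In pulse: p→v is +6, u→b is +7, l→t is +8, s→b is +9 — the shift increases by 1 each position. Letter i (0-indexed) is shifted by i+6, so successive shifts are 6, 7, 8, ….
Reversing it on lscrn: l−6=f, s−7=l, c−8=u, r−9=i, n−10=d.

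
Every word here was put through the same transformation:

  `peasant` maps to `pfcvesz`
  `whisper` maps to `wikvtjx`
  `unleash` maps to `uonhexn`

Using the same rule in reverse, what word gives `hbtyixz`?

The shift increases by 1 at each position, starting from +0: 0, 1, 2, ….
Decoding hbtyixz: h−0=h, b−1=a, t−2=r, y−3=v, i−4=e, x−5=s, z−6=t.

harvest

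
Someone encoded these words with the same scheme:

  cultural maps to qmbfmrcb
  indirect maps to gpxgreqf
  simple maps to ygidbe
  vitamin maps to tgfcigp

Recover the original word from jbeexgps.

Treating letters as 0–25, the rule is x ↦ 7x + 2 (mod 26).
Decoding jbeexgps: j(9)→15·(9−2)≡1=b; b(1)→15·(1−2)≡11=l; e(4)→15·(4−2)≡4=e; e(4)→15·(4−2)≡4=e; x(23)→15·(23−2)≡3=d; g(6)→15·(6−2)≡8=i; p(15)→15·(15−2)≡13=n; s(18)→15·(18−2)≡6=g (all mod 26).

bleeding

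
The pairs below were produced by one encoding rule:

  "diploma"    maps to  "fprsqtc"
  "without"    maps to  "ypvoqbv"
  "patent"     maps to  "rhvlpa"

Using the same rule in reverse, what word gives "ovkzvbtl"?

moisture

Shifts by position in diploma: pos 0: d→f (+2), pos 1: i→p (+7), pos 2: p→r (+2), pos 3: l→s (+7) — repeating every 2. The shifts repeat in a cycle of length 2: positions 0,1,… shift by +2, +7, then the pattern repeats.
Decoding ovkzvbtl: o−2=m, v−7=o, k−2=i, z−7=s, v−2=t, b−7=u, t−2=r, l−7=e.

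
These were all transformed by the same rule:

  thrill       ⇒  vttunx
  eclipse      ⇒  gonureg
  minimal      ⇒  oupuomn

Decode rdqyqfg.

Shifts by position in thrill: pos 0: t→v (+2), pos 1: h→t (+12), pos 2: r→t (+2), pos 3: i→u (+12) — repeating every 2. The shifts repeat in a cycle of length 2: positions 0,1,… shift by +2, +12, then the pattern repeats.
Decoding rdqyqfg: r−2=p, d−12=r, q−2=o, y−12=m, q−2=o, f−12=t, g−2=e.

promote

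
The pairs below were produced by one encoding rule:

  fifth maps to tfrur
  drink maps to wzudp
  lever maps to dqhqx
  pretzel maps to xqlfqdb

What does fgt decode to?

hut

Two steps: reverse the string, then apply a Caesar shift of +12.
Reversing it on fgt: shift back: f−12=t, g−12=u, t−12=h → tuh; then reverse → hut.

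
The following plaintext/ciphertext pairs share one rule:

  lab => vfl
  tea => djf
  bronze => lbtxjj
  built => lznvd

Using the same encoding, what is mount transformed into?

wtzxd

The shift depends on letter class: consonant l→v is +10, but vowel a→f is +5. The rule splits by letter class: vowels +5, consonants +10.
For mount: m(cons)+10=w, o(vowel)+5=t, u(vowel)+5=z, n(cons)+10=x, t(cons)+10=d.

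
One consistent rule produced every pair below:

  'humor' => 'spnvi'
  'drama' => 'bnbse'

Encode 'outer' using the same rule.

The output letters match the input read backwards, each shifted +1: humor reversed is romuh. Read the word backwards and shift each letter +1.
On outer: reverse → retuo; then shift: r+1=s, e+1=f, t+1=u, u+1=v, o+1=p.

sfuvp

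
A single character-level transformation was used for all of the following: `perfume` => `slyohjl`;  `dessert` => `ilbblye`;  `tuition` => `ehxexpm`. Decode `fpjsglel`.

p(15)→s(18) and e(4)→l(11) fit y≡3x+25 (mod 26); the inverse of 3 mod 26 is 9. This is an affine cipher: with a=0,…,z=25, each position x becomes (3x+25) mod 26.
Undoing it on fpjsglel: f(5)→9·(5−25)≡2=c; p(15)→9·(15−25)≡14=o; j(9)→9·(9−25)≡12=m; s(18)→9·(18−25)≡15=p; g(6)→9·(6−25)≡11=l; l(11)→9·(11−25)≡4=e; e(4)→9·(4−25)≡19=t; l(11)→9·(11−25)≡4=e (all mod 26).

complete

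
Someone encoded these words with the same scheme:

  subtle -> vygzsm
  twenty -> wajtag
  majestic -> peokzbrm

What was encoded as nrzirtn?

In subtle: s→v is +3, u→y is +4, b→g is +5, t→z is +6 — the shift increases by 1 each position. Each letter shifts forward by (position + 3), i.e. 3, 4, 5, … — the shift grows by one for each successive letter.
Undoing it on nrzirtn: n−3=k, r−4=n, z−5=u, i−6=c, r−7=k, t−8=l, n−9=e.

knuckle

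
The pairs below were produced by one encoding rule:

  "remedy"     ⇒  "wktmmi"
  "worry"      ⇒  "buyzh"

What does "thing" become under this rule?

ynpvp

Letter i (0-indexed) is shifted by i+5, so successive shifts are 5, 6, 7, ….
Applying it to thing: t+5=y, h+6=n, i+7=p, n+8=v, g+9=p.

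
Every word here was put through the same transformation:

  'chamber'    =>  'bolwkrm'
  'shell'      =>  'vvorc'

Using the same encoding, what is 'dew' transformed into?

The output letters match the input read backwards, each shifted +10: chamber reversed is rebmahc. Read the word backwards and shift each letter +10.
On dew: reverse → wed; then shift: w+10=g, e+10=o, d+10=n.

gon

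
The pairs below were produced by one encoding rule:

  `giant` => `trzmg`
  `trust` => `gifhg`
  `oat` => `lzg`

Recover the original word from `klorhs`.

polish

Letters are reflected about the middle of the alphabet (position → 25−position): Atbash.
Reversing it on klorhs: k↔p, l↔o, o↔l, r↔i, h↔s, s↔h.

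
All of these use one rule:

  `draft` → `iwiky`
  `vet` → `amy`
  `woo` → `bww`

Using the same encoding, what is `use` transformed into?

cxm

The shift depends on letter class: consonant d→i is +5, but vowel a→i is +8. The rule splits by letter class: vowels +8, consonants +5.
Applying it to use: u(vowel)+8=c, s(cons)+5=x, e(vowel)+8=m.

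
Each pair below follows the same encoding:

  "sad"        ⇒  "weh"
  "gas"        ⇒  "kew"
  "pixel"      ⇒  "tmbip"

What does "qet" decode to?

map

Compare letters: s→w is +4, a→e is +4, d→h is +4 — a constant shift. This is a Caesar cipher with shift 4.
Decoding qet: q−4=m, e−4=a, t−4=p.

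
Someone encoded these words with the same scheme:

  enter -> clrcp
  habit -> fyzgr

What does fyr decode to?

Every letter moves 24 places later in the alphabet, wrapping around z→a.
Reversing it on fyr: f−24=h, y−24=a, r−24=t.

hat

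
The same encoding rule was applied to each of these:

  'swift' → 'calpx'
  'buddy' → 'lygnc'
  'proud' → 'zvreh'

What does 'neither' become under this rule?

Shifts by position in swift: pos 0: s→c (+10), pos 1: w→a (+4), pos 2: i→l (+3), pos 3: f→p (+10), pos 4: t→x (+4) — repeating every 3. It's a Vigenère-style cipher with numeric key [10,4,3]: position i shifts by key[i mod 3].
For neither: n+10=x, e+4=i, i+3=l, t+10=d, h+4=l, e+3=h, r+10=b.

xildlhb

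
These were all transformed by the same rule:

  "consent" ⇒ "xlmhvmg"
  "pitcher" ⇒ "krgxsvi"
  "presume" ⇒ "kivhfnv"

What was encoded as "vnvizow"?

Each pair mirrors across the alphabet (c↔x, o↔l, n↔m): positions sum to 25. Each letter is replaced by its mirror in the alphabet: a↔z, b↔y, c↔x, and so on (the Atbash cipher).
Decoding vnvizow: v↔e, n↔m, v↔e, i↔r, z↔a, o↔l, w↔d.

emerald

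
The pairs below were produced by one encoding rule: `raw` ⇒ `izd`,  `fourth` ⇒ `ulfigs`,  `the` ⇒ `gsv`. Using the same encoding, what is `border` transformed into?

yliwvi

This is the alphabet-reversal cipher (Atbash): a becomes z, b becomes y, etc.
For border: b↔y, o↔l, r↔i, d↔w, e↔v, r↔i.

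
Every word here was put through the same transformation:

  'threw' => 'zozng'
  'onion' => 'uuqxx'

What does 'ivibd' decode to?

coast

In threw: t→z is +6, h→o is +7, r→z is +8, e→n is +9 — the shift increases by 1 each position. The shift increases by 1 at each position, starting from +6: 6, 7, 8, ….
Decoding ivibd: i−6=c, v−7=o, i−8=a, b−9=s, d−10=t.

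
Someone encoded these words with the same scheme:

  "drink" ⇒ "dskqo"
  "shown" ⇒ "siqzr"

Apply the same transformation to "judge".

The shift increases by 1 at each position, starting from +0: 0, 1, 2, ….
For judge: j+0=j, u+1=v, d+2=f, g+3=j, e+4=i.

jvfji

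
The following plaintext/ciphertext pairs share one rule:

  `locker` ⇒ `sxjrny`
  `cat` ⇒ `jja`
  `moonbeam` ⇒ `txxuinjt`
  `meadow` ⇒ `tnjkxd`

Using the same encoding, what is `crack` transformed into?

jyjjr

The shift depends on letter class: consonant l→s is +7, but vowel o→x is +9. The rule splits by letter class: vowels +9, consonants +7.
Applying it to crack: c(cons)+7=j, r(cons)+7=y, a(vowel)+9=j, c(cons)+7=j, k(cons)+7=r.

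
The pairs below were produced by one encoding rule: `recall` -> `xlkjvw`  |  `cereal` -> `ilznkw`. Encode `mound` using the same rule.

svcwn

In recall: r→x is +6, e→l is +7, c→k is +8, a→j is +9 — the shift increases by 1 each position. Each letter shifts forward by (position + 6), i.e. 6, 7, 8, … — the shift grows by one for each successive letter.
Applying it to mound: m+6=s, o+7=v, u+8=c, n+9=w, d+10=n.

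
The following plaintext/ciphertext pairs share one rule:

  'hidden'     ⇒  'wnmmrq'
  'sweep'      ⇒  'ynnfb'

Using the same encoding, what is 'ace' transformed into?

nlj

Read the word backwards and shift each letter +9.
For ace: reverse → eca; then shift: e+9=n, c+9=l, a+9=j.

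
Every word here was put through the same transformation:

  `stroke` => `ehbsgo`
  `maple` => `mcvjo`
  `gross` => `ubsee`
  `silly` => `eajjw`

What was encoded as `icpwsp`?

This is an affine cipher: with a=0,…,z=25, each position x becomes (3x+2) mod 26.
Undoing it on icpwsp: i(8)→9·(8−2)≡2=c; c(2)→9·(2−2)≡0=a; p(15)→9·(15−2)≡13=n; w(22)→9·(22−2)≡24=y; s(18)→9·(18−2)≡14=o; p(15)→9·(15−2)≡13=n (all mod 26).

canyon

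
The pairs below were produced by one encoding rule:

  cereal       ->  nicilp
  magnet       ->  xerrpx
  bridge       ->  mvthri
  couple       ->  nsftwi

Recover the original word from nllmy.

Shifts by position in cereal: pos 0: c→n (+11), pos 1: e→i (+4), pos 2: r→c (+11), pos 3: e→i (+4) — repeating every 2. The shifts repeat in a cycle of length 2: positions 0,1,… shift by +11, +4, then the pattern repeats.
Undoing it on nllmy: n−11=c, l−4=h, l−11=a, m−4=i, y−11=n.

chain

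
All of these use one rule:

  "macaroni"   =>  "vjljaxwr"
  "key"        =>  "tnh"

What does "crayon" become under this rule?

It's a constant shift of +9 (ROT9).
On crayon: c+9=l, r+9=a, a+9=j, y+9=h, o+9=x, n+9=w.

lajhxw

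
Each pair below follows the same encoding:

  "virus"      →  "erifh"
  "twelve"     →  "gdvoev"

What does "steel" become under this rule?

This is the alphabet-reversal cipher (Atbash): a becomes z, b becomes y, etc.
For steel: s↔h, t↔g, e↔v, e↔v, l↔o.

hgvvo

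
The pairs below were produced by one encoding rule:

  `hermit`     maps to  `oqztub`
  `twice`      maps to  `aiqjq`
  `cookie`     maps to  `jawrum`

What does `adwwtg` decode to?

Shifts by position in hermit: pos 0: h→o (+7), pos 1: e→q (+12), pos 2: r→z (+8), pos 3: m→t (+7), pos 4: i→u (+12), pos 5: t→b (+8) — repeating every 3. A repeating key of period 3 is used — shifts +7, +12, +8 over and over.
Decoding adwwtg: a−7=t, d−12=r, w−8=o, w−7=p, t−12=h, g−8=y.

trophy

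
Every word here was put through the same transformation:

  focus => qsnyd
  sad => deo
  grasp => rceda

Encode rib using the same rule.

The shift depends on letter class: consonant f→q is +11, but vowel o→s is +4. Vowels shift forward by 4 and consonants shift forward by 11.
For rib: r(cons)+11=c, i(vowel)+4=m, b(cons)+11=m.

cmm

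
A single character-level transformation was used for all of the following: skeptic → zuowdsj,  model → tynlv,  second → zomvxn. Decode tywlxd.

Shifts by position in skeptic: pos 0: s→z (+7), pos 1: k→u (+10), pos 2: e→o (+10), pos 3: p→w (+7), pos 4: t→d (+10), pos 5: i→s (+10) — repeating every 3. It's a Vigenère-style cipher with numeric key [7,10,10]: position i shifts by key[i mod 3].
Reversing it on tywlxd: t−7=m, y−10=o, w−10=m, l−7=e, x−10=n, d−10=t.

moment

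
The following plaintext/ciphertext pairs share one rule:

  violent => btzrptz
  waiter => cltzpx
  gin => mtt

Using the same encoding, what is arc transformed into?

The shift depends on letter class: consonant v→b is +6, but vowel i→t is +11. Vowels shift forward by 11 and consonants shift forward by 6.
Applying it to arc: a(vowel)+11=l, r(cons)+6=x, c(cons)+6=i.

lxi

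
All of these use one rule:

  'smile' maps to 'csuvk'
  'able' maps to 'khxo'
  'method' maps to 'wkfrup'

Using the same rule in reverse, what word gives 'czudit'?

stitch

Shifts by position in smile: pos 0: s→c (+10), pos 1: m→s (+6), pos 2: i→u (+12), pos 3: l→v (+10), pos 4: e→k (+6) — repeating every 3. It's a Vigenère-style cipher with numeric key [10,6,12]: position i shifts by key[i mod 3].
Undoing it on czudit: c−10=s, z−6=t, u−12=i, d−10=t, i−6=c, t−12=h.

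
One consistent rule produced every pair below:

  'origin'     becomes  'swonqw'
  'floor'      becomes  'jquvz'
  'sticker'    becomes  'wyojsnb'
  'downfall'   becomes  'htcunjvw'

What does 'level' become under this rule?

pjblt

In origin: o→s is +4, r→w is +5, i→o is +6, g→n is +7 — the shift increases by 1 each position. The shift increases by 1 at each position, starting from +4: 4, 5, 6, ….
For level: l+4=p, e+5=j, v+6=b, e+7=l, l+8=t.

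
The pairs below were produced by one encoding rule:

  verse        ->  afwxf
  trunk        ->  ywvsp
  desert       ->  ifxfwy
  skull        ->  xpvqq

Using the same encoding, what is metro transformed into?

The shift depends on letter class: consonant v→a is +5, but vowel e→f is +1. Two shifts are in play — +1 for a/e/i/o/u, +5 for every other letter.
On metro: m(cons)+5=r, e(vowel)+1=f, t(cons)+5=y, r(cons)+5=w, o(vowel)+1=p.

rfywp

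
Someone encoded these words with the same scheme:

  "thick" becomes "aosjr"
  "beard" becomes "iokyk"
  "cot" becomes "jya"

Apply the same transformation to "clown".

jsydu

Two shifts are in play — +10 for a/e/i/o/u, +7 for every other letter.
On clown: c(cons)+7=j, l(cons)+7=s, o(vowel)+10=y, w(cons)+7=d, n(cons)+7=u.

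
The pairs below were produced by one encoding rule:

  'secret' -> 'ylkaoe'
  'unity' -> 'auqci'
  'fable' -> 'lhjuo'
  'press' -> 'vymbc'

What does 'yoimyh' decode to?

shadow

In secret: s→y is +6, e→l is +7, c→k is +8, r→a is +9 — the shift increases by 1 each position. Letter i (0-indexed) is shifted by i+6, so successive shifts are 6, 7, 8, ….
Decoding yoimyh: y−6=s, o−7=h, i−8=a, m−9=d, y−10=o, h−11=w.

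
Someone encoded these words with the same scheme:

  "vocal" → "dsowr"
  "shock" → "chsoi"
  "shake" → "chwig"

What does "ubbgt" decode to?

upper

This is an affine cipher: with a=0,…,z=25, each position x becomes (9x+22) mod 26.
Undoing it on ubbgt: u(20)→3·(20−22)≡20=u; b(1)→3·(1−22)≡15=p; b(1)→3·(1−22)≡15=p; g(6)→3·(6−22)≡4=e; t(19)→3·(19−22)≡17=r (all mod 26).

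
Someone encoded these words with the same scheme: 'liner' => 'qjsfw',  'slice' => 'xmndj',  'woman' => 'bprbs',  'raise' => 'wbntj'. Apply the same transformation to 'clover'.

Shifts by position in liner: pos 0: l→q (+5), pos 1: i→j (+1), pos 2: n→s (+5), pos 3: e→f (+1) — repeating every 2. A repeating key of period 2 is used — shifts +5, +1 over and over.
Applying it to clover: c+5=h, l+1=m, o+5=t, v+1=w, e+5=j, r+1=s.

hmtwjs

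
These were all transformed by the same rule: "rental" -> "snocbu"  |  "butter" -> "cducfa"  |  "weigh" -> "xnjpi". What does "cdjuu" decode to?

Shifts by position in rental: pos 0: r→s (+1), pos 1: e→n (+9), pos 2: n→o (+1), pos 3: t→c (+9) — repeating every 2. A repeating key of period 2 is used — shifts +1, +9 over and over.
Decoding cdjuu: c−1=b, d−9=u, j−1=i, u−9=l, u−1=t.

built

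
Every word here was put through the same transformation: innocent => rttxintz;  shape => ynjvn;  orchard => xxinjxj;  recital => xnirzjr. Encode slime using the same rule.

The shift depends on letter class: consonant n→t is +6, but vowel i→r is +9. The rule splits by letter class: vowels +9, consonants +6.
On slime: s(cons)+6=y, l(cons)+6=r, i(vowel)+9=r, m(cons)+6=s, e(vowel)+9=n.

yrrsn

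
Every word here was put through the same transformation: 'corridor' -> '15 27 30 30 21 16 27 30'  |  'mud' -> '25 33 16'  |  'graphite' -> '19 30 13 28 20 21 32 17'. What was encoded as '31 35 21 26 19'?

swing

c is letter #3 and maps to 15: an offset of 12. Letters become their 1-based position plus 12 (so a→13, b→14, …).
Reversing it on 31 35 21 26 19: 31→(31−12)÷1=19=s, 35→(35−12)÷1=23=w, 21→(21−12)÷1=9=i, 26→(26−12)÷1=14=n, 19→(19−12)÷1=7=g.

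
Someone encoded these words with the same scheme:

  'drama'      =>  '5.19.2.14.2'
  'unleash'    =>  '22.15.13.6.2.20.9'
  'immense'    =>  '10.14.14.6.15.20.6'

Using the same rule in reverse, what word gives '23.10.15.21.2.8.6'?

vintage

d is letter #4 and maps to 5: an offset of 1. The number is (letter's place in the alphabet, a=1) + 1.
Reversing it on 23.10.15.21.2.8.6: 23→(23−1)÷1=22=v, 10→(10−1)÷1=9=i, 15→(15−1)÷1=14=n, 21→(21−1)÷1=20=t, 2→(2−1)÷1=1=a, 8→(8−1)÷1=7=g, 6→(6−1)÷1=5=e.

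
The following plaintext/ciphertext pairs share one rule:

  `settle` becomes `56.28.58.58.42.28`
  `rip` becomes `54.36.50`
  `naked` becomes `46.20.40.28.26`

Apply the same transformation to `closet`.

s(#19)→56 and e(#5)→28: differences scale by 2, so n = 2·pos + 18. The formula is n = 2×(alphabet index, a=1) + 18.
For closet: c=3→24, l=12→42, o=15→48, s=19→56, e=5→28, t=20→58.

24.42.48.56.28.58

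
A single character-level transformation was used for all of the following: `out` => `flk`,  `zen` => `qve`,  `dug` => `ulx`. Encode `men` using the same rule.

dve

Each letter is shifted forward by 17 in the alphabet (a Caesar shift of +17).
Applying it to men: m+17=d, e+17=v, n+17=e.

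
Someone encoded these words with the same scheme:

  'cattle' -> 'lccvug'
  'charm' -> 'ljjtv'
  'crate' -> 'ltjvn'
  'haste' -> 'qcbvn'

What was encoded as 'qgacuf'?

herald

Shifts by position in cattle: pos 0: c→l (+9), pos 1: a→c (+2), pos 2: t→c (+9), pos 3: t→v (+2) — repeating every 2. A repeating key of period 2 is used — shifts +9, +2 over and over.
Undoing it on qgacuf: q−9=h, g−2=e, a−9=r, c−2=a, u−9=l, f−2=d.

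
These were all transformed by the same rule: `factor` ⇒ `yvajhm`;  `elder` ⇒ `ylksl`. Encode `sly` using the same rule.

fsz

The output letters match the input read backwards, each shifted +7: factor reversed is rotcaf. Read the word backwards and shift each letter +7.
On sly: reverse → yls; then shift: y+7=f, l+7=s, s+7=z.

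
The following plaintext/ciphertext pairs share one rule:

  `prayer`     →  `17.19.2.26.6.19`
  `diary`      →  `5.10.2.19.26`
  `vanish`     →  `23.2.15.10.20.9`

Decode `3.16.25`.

box

p is letter #16 and maps to 17: an offset of 1. The number is (letter's place in the alphabet, a=1) + 1.
Undoing it on 3.16.25: 3→(3−1)÷1=2=b, 16→(16−1)÷1=15=o, 25→(25−1)÷1=24=x.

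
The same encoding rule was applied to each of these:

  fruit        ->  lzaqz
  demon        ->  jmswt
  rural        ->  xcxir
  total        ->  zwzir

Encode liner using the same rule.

The shifts repeat in a cycle of length 2: positions 0,1,… shift by +6, +8, then the pattern repeats.
On liner: l+6=r, i+8=q, n+6=t, e+8=m, r+6=x.

rqtmx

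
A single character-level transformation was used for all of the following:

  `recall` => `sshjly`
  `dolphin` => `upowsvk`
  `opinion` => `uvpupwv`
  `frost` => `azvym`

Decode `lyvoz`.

The output letters match the input read backwards, each shifted +7: recall reversed is llacer. Two steps: reverse the string, then apply a Caesar shift of +7.
Undoing it on lyvoz: shift back: l−7=e, y−7=r, v−7=o, o−7=h, z−7=s → erohs; then reverse → shore.

shore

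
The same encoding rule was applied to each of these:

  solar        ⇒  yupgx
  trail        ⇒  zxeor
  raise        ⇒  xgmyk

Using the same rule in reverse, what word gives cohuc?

Shifts by position in solar: pos 0: s→y (+6), pos 1: o→u (+6), pos 2: l→p (+4), pos 3: a→g (+6), pos 4: r→x (+6) — repeating every 3. A repeating key of period 3 is used — shifts +6, +6, +4 over and over.
Decoding cohuc: c−6=w, o−6=i, h−4=d, u−6=o, c−6=w.

widow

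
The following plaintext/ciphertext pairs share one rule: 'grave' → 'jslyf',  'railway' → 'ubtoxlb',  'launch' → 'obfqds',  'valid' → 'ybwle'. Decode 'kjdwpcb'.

history

Shifts by position in grave: pos 0: g→j (+3), pos 1: r→s (+1), pos 2: a→l (+11), pos 3: v→y (+3), pos 4: e→f (+1) — repeating every 3. A repeating key of period 3 is used — shifts +3, +1, +11 over and over.
Decoding kjdwpcb: k−3=h, j−1=i, d−11=s, w−3=t, p−1=o, c−11=r, b−3=y.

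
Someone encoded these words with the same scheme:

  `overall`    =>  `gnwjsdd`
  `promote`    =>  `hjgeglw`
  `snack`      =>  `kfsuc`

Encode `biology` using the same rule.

tagdgyq

Compare letters: o→g is +18, v→n is +18, e→w is +18 — a constant shift. This is a Caesar cipher with shift 18.
On biology: b+18=t, i+18=a, o+18=g, l+18=d, o+18=g, g+18=y, y+18=q.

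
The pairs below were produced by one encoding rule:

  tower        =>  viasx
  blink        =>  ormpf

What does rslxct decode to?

The output letters match the input read backwards, each shifted +4: tower reversed is rewot. Read the word backwards and shift each letter +4.
Decoding rslxct: shift back: r−4=n, s−4=o, l−4=h, x−4=t, c−4=y, t−4=p → nohtyp; then reverse → python.

python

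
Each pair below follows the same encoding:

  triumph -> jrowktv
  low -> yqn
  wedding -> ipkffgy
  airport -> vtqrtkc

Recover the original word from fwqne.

Two steps: reverse the string, then apply a Caesar shift of +2.
Decoding fwqne: shift back: f−2=d, w−2=u, q−2=o, n−2=l, e−2=c → duolc; then reverse → cloud.

cloud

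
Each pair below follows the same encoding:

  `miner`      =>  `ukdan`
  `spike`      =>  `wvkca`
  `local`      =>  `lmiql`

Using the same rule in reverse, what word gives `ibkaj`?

chief

m(12)→u(20) and i(8)→k(10) fit y≡9x+16 (mod 26); the inverse of 9 mod 26 is 3. Treating letters as 0–25, the rule is x ↦ 9x + 16 (mod 26).
Undoing it on ibkaj: i(8)→3·(8−16)≡2=c; b(1)→3·(1−16)≡7=h; k(10)→3·(10−16)≡8=i; a(0)→3·(0−16)≡4=e; j(9)→3·(9−16)≡5=f (all mod 26).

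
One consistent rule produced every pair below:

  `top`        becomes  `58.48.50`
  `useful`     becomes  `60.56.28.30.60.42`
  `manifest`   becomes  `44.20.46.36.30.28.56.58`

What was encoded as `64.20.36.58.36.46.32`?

The formula is n = 2×(alphabet index, a=1) + 18.
Reversing it on 64.20.36.58.36.46.32: 64→(64−18)÷2=23=w, 20→(20−18)÷2=1=a, 36→(36−18)÷2=9=i, 58→(58−18)÷2=20=t, 36→(36−18)÷2=9=i, 46→(46−18)÷2=14=n, 32→(32−18)÷2=7=g.

waiting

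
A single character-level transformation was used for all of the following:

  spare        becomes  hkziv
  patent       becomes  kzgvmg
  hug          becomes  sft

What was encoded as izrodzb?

railway

Each pair mirrors across the alphabet (s↔h, p↔k, a↔z): positions sum to 25. This is the alphabet-reversal cipher (Atbash): a becomes z, b becomes y, etc.
Undoing it on izrodzb: i↔r, z↔a, r↔i, o↔l, d↔w, z↔a, b↔y.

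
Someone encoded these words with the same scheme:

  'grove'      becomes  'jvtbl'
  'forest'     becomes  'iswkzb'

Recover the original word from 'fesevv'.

In grove: g→j is +3, r→v is +4, o→t is +5, v→b is +6 — the shift increases by 1 each position. Letter i (0-indexed) is shifted by i+3, so successive shifts are 3, 4, 5, ….
Undoing it on fesevv: f−3=c, e−4=a, s−5=n, e−6=y, v−7=o, v−8=n.

canyon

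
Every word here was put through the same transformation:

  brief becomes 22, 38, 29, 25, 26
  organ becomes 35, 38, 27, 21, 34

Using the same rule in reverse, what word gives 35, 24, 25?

ode

b is letter #2 and maps to 22: an offset of 20. The number is (letter's place in the alphabet, a=1) + 20.
Reversing it on 35, 24, 25: 35→(35−20)÷1=15=o, 24→(24−20)÷1=4=d, 25→(25−20)÷1=5=e.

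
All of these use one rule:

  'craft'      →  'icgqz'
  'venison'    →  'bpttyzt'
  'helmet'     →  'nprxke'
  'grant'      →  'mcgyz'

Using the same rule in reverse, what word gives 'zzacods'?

tourism

Shifts by position in craft: pos 0: c→i (+6), pos 1: r→c (+11), pos 2: a→g (+6), pos 3: f→q (+11) — repeating every 2. A repeating key of period 2 is used — shifts +6, +11 over and over.
Reversing it on zzacods: z−6=t, z−11=o, a−6=u, c−11=r, o−6=i, d−11=s, s−6=m.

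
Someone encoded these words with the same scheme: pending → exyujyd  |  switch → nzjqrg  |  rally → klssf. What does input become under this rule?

Each letter's alphabet position (a=0..z=25) is mapped through 3·x+11 mod 26 — an affine cipher.
For input: i(8)→3·8+11≡9=j; n(13)→3·13+11≡24=y; p(15)→3·15+11≡4=e; u(20)→3·20+11≡19=t; t(19)→3·19+11≡16=q (all mod 26).

jyetq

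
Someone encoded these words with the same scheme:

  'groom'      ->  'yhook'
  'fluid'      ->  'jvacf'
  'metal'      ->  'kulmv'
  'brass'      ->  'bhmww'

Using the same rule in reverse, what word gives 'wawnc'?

g(6)→y(24) and r(17)→h(7) fit y≡15x+12 (mod 26); the inverse of 15 mod 26 is 7. Treating letters as 0–25, the rule is x ↦ 15x + 12 (mod 26).
Reversing it on wawnc: w(22)→7·(22−12)≡18=s; a(0)→7·(0−12)≡20=u; w(22)→7·(22−12)≡18=s; n(13)→7·(13−12)≡7=h; c(2)→7·(2−12)≡8=i (all mod 26).

sushi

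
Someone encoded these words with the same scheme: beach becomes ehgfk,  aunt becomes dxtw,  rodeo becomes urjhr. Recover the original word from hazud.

extra

Shifts by position in beach: pos 0: b→e (+3), pos 1: e→h (+3), pos 2: a→g (+6), pos 3: c→f (+3), pos 4: h→k (+3) — repeating every 3. A repeating key of period 3 is used — shifts +3, +3, +6 over and over.
Undoing it on hazud: h−3=e, a−3=x, z−6=t, u−3=r, d−3=a.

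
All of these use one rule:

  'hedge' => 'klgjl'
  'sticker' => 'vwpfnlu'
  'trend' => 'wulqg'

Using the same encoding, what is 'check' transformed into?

The shift depends on letter class: consonant h→k is +3, but vowel e→l is +7. Two shifts are in play — +7 for a/e/i/o/u, +3 for every other letter.
For check: c(cons)+3=f, h(cons)+3=k, e(vowel)+7=l, c(cons)+3=f, k(cons)+3=n.

fklfn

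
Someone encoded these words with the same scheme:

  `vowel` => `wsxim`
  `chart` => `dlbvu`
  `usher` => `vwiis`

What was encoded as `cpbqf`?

blame

Shifts by position in vowel: pos 0: v→w (+1), pos 1: o→s (+4), pos 2: w→x (+1), pos 3: e→i (+4) — repeating every 2. It's a Vigenère-style cipher with numeric key [1,4]: position i shifts by key[i mod 2].
Undoing it on cpbqf: c−1=b, p−4=l, b−1=a, q−4=m, f−1=e.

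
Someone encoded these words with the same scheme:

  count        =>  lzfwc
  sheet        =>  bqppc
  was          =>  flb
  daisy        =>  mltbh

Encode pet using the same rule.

ypc

The rule splits by letter class: vowels +11, consonants +9.
Applying it to pet: p(cons)+9=y, e(vowel)+11=p, t(cons)+9=c.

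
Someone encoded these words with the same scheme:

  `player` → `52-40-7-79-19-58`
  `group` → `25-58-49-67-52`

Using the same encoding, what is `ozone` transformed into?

p(#16)→52 and l(#12)→40: differences scale by 3, so n = 3·pos + 4. With a=1..z=26, the number is 3·pos + 4.
For ozone: o=15→49, z=26→82, o=15→49, n=14→46, e=5→19.

49-82-49-46-19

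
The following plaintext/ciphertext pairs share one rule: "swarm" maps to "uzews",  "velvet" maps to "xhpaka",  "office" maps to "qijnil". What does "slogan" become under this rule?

Letter i (0-indexed) is shifted by i+2, so successive shifts are 2, 3, 4, ….
For slogan: s+2=u, l+3=o, o+4=s, g+5=l, a+6=g, n+7=u.

uoslgu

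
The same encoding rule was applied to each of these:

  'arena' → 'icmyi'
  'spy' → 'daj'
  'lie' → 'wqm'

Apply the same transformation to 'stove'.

The shift depends on letter class: consonant r→c is +11, but vowel a→i is +8. The rule splits by letter class: vowels +8, consonants +11.
Applying it to stove: s(cons)+11=d, t(cons)+11=e, o(vowel)+8=w, v(cons)+11=g, e(vowel)+8=m.

dewgm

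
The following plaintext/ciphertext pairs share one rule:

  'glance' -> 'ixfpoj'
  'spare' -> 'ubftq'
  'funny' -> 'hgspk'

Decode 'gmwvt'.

It's a Vigenère-style cipher with numeric key [2,12,5]: position i shifts by key[i mod 3].
Decoding gmwvt: g−2=e, m−12=a, w−5=r, v−2=t, t−12=h.

earth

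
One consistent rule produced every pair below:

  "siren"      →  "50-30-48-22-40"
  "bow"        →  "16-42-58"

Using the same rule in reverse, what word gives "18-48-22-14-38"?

s(#19)→50 and i(#9)→30: differences scale by 2, so n = 2·pos + 12. The formula is n = 2×(alphabet index, a=1) + 12.
Decoding 18-48-22-14-38: 18→(18−12)÷2=3=c, 48→(48−12)÷2=18=r, 22→(22−12)÷2=5=e, 14→(14−12)÷2=1=a, 38→(38−12)÷2=13=m.

cream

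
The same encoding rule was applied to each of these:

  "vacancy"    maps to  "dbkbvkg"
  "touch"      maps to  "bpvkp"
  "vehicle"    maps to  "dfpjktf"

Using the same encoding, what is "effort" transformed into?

fnnpzb

The rule splits by letter class: vowels +1, consonants +8.
Applying it to effort: e(vowel)+1=f, f(cons)+8=n, f(cons)+8=n, o(vowel)+1=p, r(cons)+8=z, t(cons)+8=b.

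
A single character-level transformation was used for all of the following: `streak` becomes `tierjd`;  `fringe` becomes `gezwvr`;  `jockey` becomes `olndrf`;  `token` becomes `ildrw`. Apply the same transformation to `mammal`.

hjhhjs

s(18)→t(19) and t(19)→i(8) fit y≡15x+9 (mod 26); the inverse of 15 mod 26 is 7. Each letter's alphabet position (a=0..z=25) is mapped through 15·x+9 mod 26 — an affine cipher.
Applying it to mammal: m(12)→15·12+9≡7=h; a(0)→15·0+9≡9=j; m(12)→15·12+9≡7=h; m(12)→15·12+9≡7=h; a(0)→15·0+9≡9=j; l(11)→15·11+9≡18=s (all mod 26).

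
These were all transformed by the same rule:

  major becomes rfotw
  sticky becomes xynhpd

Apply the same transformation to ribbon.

It's a constant shift of +5 (ROT5).
For ribbon: r+5=w, i+5=n, b+5=g, b+5=g, o+5=t, n+5=s.

wnggts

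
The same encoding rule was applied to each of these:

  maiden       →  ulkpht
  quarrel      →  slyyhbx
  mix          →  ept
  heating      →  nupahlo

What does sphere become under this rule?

lylowz

The output letters match the input read backwards, each shifted +7: maiden reversed is nediam. The word is reversed, then every letter is shifted forward by 7.
Applying it to sphere: reverse → erehps; then shift: e+7=l, r+7=y, e+7=l, h+7=o, p+7=w, s+7=z.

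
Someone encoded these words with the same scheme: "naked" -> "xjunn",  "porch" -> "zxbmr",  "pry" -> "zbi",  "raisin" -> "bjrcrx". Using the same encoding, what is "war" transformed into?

gjb

Two shifts are in play — +9 for a/e/i/o/u, +10 for every other letter.
For war: w(cons)+10=g, a(vowel)+9=j, r(cons)+10=b.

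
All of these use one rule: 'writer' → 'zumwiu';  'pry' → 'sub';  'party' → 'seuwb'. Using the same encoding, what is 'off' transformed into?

sii

The shift depends on letter class: consonant w→z is +3, but vowel i→m is +4. Vowels shift forward by 4 and consonants shift forward by 3.
For off: o(vowel)+4=s, f(cons)+3=i, f(cons)+3=i.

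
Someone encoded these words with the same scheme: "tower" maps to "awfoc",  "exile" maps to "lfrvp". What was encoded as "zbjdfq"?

statue

Letter i (0-indexed) is shifted by i+7, so successive shifts are 7, 8, 9, ….
Decoding zbjdfq: z−7=s, b−8=t, j−9=a, d−10=t, f−11=u, q−12=e.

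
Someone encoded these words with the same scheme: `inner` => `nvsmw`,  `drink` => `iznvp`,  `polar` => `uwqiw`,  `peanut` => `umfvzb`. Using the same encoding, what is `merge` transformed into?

rmwoj

Shifts by position in inner: pos 0: i→n (+5), pos 1: n→v (+8), pos 2: n→s (+5), pos 3: e→m (+8) — repeating every 2. A repeating key of period 2 is used — shifts +5, +8 over and over.
Applying it to merge: m+5=r, e+8=m, r+5=w, g+8=o, e+5=j.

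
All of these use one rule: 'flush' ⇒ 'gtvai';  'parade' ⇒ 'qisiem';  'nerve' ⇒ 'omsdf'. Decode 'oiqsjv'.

napkin

A repeating key of period 2 is used — shifts +1, +8 over and over.
Decoding oiqsjv: o−1=n, i−8=a, q−1=p, s−8=k, j−1=i, v−8=n.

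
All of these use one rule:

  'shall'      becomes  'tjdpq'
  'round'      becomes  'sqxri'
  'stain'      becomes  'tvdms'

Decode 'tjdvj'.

In shall: s→t is +1, h→j is +2, a→d is +3, l→p is +4 — the shift increases by 1 each position. The shift increases by 1 at each position, starting from +1: 1, 2, 3, ….
Decoding tjdvj: t−1=s, j−2=h, d−3=a, v−4=r, j−5=e.

share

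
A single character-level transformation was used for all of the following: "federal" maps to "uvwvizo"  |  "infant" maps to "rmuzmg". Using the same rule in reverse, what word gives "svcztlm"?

hexagon

Each letter is replaced by its mirror in the alphabet: a↔z, b↔y, c↔x, and so on (the Atbash cipher).
Decoding svcztlm: s↔h, v↔e, c↔x, z↔a, t↔g, l↔o, m↔n.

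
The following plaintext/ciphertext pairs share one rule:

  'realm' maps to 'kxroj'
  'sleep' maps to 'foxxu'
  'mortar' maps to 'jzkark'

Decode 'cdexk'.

r(17)→k(10) and e(4)→x(23) fit y≡21x+17 (mod 26); the inverse of 21 mod 26 is 5. Treating letters as 0–25, the rule is x ↦ 21x + 17 (mod 26).
Undoing it on cdexk: c(2)→5·(2−17)≡3=d; d(3)→5·(3−17)≡8=i; e(4)→5·(4−17)≡13=n; x(23)→5·(23−17)≡4=e; k(10)→5·(10−17)≡17=r (all mod 26).

diner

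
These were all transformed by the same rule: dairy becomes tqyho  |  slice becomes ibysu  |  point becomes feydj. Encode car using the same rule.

sqh

Compare letters: d→t is +16, a→q is +16, i→y is +16 — a constant shift. Every letter moves 16 places later in the alphabet, wrapping around z→a.
For car: c+16=s, a+16=q, r+16=h.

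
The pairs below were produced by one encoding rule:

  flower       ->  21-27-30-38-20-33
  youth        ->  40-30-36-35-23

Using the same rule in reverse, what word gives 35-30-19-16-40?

f is letter #6 and maps to 21: an offset of 15. Each letter is replaced by its alphabet position (a=1..z=26) + 15.
Decoding 35-30-19-16-40: 35→(35−15)÷1=20=t, 30→(30−15)÷1=15=o, 19→(19−15)÷1=4=d, 16→(16−15)÷1=1=a, 40→(40−15)÷1=25=y.

today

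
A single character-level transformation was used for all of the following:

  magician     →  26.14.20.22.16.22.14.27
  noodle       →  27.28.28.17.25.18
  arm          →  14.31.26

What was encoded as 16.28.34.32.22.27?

m is letter #13 and maps to 26: an offset of 13. Letters become their 1-based position plus 13 (so a→14, b→15, …).
Undoing it on 16.28.34.32.22.27: 16→(16−13)÷1=3=c, 28→(28−13)÷1=15=o, 34→(34−13)÷1=21=u, 32→(32−13)÷1=19=s, 22→(22−13)÷1=9=i, 27→(27−13)÷1=14=n.

cousin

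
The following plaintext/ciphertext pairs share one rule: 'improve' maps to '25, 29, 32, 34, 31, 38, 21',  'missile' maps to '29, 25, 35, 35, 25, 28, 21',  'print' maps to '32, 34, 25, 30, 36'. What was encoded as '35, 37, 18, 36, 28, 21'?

Letters become their 1-based position plus 16 (so a→17, b→18, …).
Reversing it on 35, 37, 18, 36, 28, 21: 35→(35−16)÷1=19=s, 37→(37−16)÷1=21=u, 18→(18−16)÷1=2=b, 36→(36−16)÷1=20=t, 28→(28−16)÷1=12=l, 21→(21−16)÷1=5=e.

subtle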